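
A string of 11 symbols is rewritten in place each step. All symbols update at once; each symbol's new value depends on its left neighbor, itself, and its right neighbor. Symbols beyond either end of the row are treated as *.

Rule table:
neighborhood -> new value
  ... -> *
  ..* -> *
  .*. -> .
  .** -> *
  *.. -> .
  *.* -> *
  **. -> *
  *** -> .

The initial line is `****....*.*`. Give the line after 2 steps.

step 1: ...*.***.**
step 2: .**.**.***.

.**.**.***.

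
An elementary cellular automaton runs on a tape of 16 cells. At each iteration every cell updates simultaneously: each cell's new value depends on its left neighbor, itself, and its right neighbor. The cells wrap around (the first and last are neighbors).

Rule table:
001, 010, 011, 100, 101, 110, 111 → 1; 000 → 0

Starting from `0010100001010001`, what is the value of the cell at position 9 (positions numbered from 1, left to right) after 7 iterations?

1111110011111011
1111111111111111
1111111111111111  (fixed point — unchanged through iteration 7)
position 9 holds 1

1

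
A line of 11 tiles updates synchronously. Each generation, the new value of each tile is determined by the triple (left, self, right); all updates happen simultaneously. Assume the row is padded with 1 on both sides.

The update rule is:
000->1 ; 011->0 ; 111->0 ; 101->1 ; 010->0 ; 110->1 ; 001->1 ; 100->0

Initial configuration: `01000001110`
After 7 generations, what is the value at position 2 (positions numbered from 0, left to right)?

10011110011
10100010100
11001101001
01010110010
10101010101
11010101010
01101010101
position 2 holds 1

1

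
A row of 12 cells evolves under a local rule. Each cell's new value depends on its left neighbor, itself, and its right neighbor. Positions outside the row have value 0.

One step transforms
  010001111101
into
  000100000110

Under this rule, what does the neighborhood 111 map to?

At position 6 the neighborhood is 111; the next row has 0 there.

0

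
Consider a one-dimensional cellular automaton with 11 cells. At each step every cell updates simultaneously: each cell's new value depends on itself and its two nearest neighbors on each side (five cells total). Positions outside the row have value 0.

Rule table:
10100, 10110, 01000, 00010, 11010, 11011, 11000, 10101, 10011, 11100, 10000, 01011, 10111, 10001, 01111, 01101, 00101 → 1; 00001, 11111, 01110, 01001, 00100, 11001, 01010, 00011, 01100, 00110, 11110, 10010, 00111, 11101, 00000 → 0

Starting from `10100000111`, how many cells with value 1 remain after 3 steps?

4

10111000001
11101110010
00011010001
count of 1: 4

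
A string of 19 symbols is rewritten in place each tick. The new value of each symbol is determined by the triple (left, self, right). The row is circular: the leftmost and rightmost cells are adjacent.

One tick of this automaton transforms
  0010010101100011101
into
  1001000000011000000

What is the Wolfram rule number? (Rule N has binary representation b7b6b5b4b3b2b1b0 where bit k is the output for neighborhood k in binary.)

position 15: 111 → 0  (bit 7 = 0)
position 10: 110 → 0  (bit 6 = 0)
position 6: 101 → 0  (bit 5 = 0)
position 0: 100 → 1  (bit 4 = 1)
position 9: 011 → 0  (bit 3 = 0)
position 2: 010 → 0  (bit 2 = 0)
position 1: 001 → 0  (bit 1 = 0)
position 12: 000 → 1  (bit 0 = 1)
bits b7..b0 = 00010001 = 17

17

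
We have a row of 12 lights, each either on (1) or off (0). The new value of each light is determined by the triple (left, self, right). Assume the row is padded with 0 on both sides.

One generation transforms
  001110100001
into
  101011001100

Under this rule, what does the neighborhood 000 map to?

1

At position 0 the neighborhood is 000; the next row has 1 there.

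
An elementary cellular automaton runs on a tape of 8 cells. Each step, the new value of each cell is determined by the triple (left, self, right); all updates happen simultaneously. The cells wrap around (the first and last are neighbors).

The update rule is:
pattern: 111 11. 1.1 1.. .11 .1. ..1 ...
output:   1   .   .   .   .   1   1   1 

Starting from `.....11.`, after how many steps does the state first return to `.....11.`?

40

step 1: 11111...
step 2: .111..11
step 3: ..1..1..
step 4: 111.11.1
step 5: 11......
step 6: ...11111
step 7: .11.111.
step 8: 1....1..
step 9: 1.1111.1
step 10: ...11...
step 11: 111...11
step 12: 11..11.1
step 13: 1..1....
step 14: 1.11.111
step 15: ......11
step 16: .11111..
step 17: 1.111..1
step 18: ...1..1.
step 19: 1111.11.
step 20: .11.....
step 21: 1...1111
step 22: ..11.111
step 23: .1....1.
step 24: 11.1111.
step 25: ....11..
step 26: 1111...1
step 27: 111..11.
step 28: .1..1...
step 29: 11.11.11
step 30: 1......1
step 31: ..11111.
step 32: 11.111..
step 33: ....1..1
step 34: .1111.11
step 35: ..11....
step 36: 11...111
step 37: 1..11.11
step 38: ..1....1
step 39: .11.1111
step 40: .....11.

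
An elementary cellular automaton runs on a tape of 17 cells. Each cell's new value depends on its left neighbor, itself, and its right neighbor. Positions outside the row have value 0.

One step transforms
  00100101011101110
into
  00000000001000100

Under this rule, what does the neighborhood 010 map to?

At position 2 the neighborhood is 010; the next row has 0 there.

0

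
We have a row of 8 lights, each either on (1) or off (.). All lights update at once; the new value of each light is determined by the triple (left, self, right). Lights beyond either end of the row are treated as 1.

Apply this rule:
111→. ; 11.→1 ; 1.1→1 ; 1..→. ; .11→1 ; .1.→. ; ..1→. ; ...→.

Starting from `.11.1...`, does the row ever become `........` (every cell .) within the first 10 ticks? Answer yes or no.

1111....
...1....
........
all cells are . at tick 3

yes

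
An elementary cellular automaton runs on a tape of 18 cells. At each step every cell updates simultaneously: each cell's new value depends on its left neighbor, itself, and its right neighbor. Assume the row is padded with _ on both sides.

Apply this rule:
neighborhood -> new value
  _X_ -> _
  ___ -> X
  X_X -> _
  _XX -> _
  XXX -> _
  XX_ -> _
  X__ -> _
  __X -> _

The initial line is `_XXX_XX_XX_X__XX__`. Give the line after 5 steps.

_________________X

step 1: _________________X
step 2: XXXXXXXXXXXXXXXX__
step 3: _________________X  (repeats step 1; period 2)
step 5: _________________X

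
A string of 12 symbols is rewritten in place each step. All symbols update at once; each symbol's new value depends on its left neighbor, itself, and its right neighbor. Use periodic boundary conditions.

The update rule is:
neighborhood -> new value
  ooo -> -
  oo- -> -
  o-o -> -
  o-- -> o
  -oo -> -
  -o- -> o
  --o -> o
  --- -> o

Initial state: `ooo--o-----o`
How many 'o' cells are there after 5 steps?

step 1: ---oooooooo-
step 2: ooo--------o
step 3: ---oooooooo-  (repeats step 1; period 2)
step 5: ---oooooooo-
count of o: 8

8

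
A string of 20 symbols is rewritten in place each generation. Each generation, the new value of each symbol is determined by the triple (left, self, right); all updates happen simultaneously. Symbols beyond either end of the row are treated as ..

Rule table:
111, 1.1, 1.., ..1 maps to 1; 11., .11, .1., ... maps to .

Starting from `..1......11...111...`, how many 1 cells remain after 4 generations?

10

.1.1....1..1.1.1.1..
1.1.1..1.11.1.1.1.1.
.1.1.11.1..1.1.1.1.1
1.1.1..1.11.1.1.1.1.
count of 1: 10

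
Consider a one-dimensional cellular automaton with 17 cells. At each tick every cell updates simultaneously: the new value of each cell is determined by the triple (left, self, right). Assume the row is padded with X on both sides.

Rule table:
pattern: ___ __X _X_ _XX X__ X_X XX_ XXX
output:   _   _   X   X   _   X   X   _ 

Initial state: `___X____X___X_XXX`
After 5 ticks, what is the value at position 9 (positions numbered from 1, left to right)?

___X____X___XXX__
___X____X___X_X__
___X____X___XXX__  (repeats tick 1; period 2)
tick 5: ___X____X___XXX__
position 9 holds X

X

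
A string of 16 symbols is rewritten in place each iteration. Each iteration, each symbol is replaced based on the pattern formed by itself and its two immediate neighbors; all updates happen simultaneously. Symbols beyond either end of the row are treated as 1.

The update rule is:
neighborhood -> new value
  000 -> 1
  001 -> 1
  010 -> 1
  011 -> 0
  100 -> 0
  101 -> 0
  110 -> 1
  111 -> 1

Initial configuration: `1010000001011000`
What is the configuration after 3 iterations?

1010101111001010

iteration 1: 1010111111001011
iteration 2: 1010011111011001
iteration 3: 1010101111001010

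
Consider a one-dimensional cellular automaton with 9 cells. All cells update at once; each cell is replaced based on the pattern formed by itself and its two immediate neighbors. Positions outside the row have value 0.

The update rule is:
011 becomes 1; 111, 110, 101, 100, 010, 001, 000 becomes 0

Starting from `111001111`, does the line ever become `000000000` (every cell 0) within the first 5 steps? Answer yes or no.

100001000
000000000
all cells are 0 at step 2

yes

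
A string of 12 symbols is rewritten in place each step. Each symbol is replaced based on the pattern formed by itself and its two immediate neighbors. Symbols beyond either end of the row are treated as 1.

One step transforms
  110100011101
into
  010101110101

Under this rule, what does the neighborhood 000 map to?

At position 5 the neighborhood is 000; the next row has 1 there.

1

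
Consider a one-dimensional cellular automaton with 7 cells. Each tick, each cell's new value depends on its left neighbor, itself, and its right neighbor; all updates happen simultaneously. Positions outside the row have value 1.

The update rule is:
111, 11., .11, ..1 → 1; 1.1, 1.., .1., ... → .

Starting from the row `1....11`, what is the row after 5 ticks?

1.11111

1...111
1..1111
1.11111
1.11111  (fixed point — unchanged through tick 5)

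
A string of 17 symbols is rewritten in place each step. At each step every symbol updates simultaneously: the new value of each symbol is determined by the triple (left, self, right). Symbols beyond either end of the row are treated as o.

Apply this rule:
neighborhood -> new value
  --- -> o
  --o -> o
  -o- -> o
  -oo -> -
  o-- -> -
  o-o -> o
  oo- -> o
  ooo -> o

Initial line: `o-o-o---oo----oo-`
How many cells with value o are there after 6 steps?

step 1: ooooo-oo-o-ooo-oo
step 2: oooooo-oooo-ooo-o
step 3: ooooooo-oooo-ooo-
step 4: oooooooo-oooo-ooo
step 5: ooooooooo-oooo-oo
step 6: oooooooooo-oooo-o
count of o: 15

15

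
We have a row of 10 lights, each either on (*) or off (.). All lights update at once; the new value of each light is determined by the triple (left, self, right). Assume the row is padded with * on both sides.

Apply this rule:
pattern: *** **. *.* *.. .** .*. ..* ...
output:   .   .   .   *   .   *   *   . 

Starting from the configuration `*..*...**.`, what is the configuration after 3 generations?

.****.*...
......**.*
*....*....

*....*....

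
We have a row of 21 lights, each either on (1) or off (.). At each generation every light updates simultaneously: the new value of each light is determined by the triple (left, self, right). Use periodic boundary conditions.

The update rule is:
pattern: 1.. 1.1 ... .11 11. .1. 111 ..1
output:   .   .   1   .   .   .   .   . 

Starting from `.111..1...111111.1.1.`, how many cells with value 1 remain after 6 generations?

18

generation 1: ........1............
generation 2: 1111111...11111111111
generation 3: ........1............  (repeats generation 1; period 2)
generation 6: 1111111...11111111111
count of 1: 18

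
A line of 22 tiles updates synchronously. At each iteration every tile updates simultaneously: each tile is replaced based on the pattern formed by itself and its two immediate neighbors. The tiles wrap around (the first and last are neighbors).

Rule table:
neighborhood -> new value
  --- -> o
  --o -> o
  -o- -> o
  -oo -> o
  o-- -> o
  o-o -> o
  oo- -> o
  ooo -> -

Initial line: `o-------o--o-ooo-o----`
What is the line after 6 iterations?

oooooooooooooo-ooooooo
-------------ooo------
oooooooooooooo-ooooooo  (repeats iteration 1; period 2)
iteration 6: -------------ooo------

-------------ooo------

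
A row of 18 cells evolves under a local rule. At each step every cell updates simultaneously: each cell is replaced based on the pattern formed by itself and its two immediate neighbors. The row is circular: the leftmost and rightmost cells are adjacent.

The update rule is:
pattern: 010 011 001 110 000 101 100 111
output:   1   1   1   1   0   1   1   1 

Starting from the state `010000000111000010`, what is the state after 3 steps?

111110111111111111

111000001111100111
111100011111111111
111110111111111111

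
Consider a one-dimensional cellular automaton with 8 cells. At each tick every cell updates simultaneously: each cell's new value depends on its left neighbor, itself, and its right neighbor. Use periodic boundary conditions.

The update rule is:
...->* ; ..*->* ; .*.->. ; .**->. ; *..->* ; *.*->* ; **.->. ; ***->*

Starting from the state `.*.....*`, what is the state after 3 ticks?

*.*.*.*.

tick 1: *.*****.
tick 2: .*.***.*
tick 3: *.*.*.*.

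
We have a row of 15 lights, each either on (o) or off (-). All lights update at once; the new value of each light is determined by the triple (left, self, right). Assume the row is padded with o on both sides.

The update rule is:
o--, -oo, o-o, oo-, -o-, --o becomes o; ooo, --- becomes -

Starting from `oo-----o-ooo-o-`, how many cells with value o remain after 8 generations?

11

-oo---oooo-oooo
oooo-oo--ooo---
---ooooooo-oo-o
o-oo-----oooooo
ooooo---oo-----
----oo-oooo---o
o--ooooo--oo-oo
oooo---ooooooo-
count of o: 11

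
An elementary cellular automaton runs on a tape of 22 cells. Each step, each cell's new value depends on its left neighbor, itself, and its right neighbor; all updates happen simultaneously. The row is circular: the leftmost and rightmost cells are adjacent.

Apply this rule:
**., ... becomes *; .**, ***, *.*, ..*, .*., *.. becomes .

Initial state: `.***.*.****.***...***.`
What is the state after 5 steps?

****..*.***...*.....**

...*......*...*.*...*.
**...****...*.....*...
.*.*....*.*...***...*.
.....**.....*...*.*...
****..*.***...*.....**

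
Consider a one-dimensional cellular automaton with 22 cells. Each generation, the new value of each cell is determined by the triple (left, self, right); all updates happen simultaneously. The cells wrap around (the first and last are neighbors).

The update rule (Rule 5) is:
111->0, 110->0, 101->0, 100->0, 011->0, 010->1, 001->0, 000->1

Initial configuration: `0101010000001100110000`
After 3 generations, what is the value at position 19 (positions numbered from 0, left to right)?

0101010111100000000111
0101010000001111110000
0101010111100000000111
position 19 holds 1

1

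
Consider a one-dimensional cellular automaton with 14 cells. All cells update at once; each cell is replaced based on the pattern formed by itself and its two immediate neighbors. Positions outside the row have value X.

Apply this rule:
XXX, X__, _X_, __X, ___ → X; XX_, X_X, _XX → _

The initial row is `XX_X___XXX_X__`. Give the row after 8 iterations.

X__XXXX_X__XXX
_XX_XX__XXX_XX
______XX_X___X
XXXXXX___XXXX_
XXXXX_XXX_XX__
XXXX___X____XX
XXX_XXXXXXXX_X
XX___XXXXXX___

XX___XXXXXX___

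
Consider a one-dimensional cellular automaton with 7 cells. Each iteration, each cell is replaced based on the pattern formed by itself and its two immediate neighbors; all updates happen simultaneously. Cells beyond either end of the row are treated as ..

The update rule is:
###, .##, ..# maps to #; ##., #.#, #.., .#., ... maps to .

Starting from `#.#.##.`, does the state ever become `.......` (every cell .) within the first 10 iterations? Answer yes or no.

yes

....#..
...#...
..#....
.#.....
#......
.......
all cells are . at iteration 6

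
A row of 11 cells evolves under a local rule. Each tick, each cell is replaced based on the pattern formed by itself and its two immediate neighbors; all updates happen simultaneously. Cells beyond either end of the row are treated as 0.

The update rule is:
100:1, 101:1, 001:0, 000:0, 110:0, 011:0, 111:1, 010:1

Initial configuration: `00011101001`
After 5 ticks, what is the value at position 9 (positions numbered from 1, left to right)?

tick 1: 00001011101
tick 2: 00001101011
tick 3: 00000011100
tick 4: 00000001010
tick 5: 00000001111
position 9 holds 1

1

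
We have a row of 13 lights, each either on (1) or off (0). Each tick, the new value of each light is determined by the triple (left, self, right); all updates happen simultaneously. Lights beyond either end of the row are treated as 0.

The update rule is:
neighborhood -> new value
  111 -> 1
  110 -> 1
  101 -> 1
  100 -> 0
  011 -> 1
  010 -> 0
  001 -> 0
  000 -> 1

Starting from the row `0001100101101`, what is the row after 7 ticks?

1101100011110
1111101011110
1111110111110
1111111111110
1111111111110  (fixed point — unchanged through tick 7)

1111111111110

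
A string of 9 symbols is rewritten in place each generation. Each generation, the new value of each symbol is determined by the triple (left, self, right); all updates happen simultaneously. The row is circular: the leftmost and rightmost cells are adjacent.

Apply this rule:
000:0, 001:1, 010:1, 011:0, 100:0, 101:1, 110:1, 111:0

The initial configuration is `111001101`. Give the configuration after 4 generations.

100010011

001010110
011111010
100001110
100010011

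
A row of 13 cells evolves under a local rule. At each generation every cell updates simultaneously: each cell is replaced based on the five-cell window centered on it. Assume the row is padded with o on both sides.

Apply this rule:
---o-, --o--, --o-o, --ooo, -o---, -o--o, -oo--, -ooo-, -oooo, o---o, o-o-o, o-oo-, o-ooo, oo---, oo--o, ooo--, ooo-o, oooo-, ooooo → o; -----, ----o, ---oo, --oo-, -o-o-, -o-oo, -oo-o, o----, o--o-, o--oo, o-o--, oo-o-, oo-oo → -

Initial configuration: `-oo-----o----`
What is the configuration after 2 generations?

-ooo---ooo---
-ooooo-ooooo-

-ooooo-ooooo-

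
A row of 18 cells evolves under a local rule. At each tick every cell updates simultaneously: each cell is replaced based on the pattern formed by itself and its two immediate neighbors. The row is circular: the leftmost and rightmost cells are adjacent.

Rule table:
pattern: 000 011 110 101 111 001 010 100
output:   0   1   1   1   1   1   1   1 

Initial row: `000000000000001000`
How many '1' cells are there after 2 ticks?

5

000000000000011100
000000000000111110
count of 1: 5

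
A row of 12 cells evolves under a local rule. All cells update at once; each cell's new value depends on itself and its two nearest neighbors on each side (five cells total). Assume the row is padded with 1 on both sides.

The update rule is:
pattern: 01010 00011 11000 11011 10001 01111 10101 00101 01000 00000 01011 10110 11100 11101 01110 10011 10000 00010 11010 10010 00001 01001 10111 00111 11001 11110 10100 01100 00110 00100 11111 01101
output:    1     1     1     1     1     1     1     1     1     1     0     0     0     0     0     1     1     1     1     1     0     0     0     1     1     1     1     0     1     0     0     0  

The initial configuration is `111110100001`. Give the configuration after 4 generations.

generation 1: 000101111011
generation 2: 111100110101
generation 3: 001011101100
generation 4: 111000010011

111000010011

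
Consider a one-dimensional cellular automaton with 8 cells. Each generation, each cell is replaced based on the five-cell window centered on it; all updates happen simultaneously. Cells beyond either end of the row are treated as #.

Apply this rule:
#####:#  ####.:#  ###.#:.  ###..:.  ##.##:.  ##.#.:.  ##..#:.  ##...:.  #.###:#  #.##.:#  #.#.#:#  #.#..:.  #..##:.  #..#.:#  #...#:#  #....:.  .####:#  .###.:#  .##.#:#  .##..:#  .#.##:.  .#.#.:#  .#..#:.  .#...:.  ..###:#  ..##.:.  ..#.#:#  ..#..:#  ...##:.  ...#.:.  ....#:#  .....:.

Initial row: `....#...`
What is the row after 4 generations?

.####...

..#.#.#.
.######.
.#####..
.####...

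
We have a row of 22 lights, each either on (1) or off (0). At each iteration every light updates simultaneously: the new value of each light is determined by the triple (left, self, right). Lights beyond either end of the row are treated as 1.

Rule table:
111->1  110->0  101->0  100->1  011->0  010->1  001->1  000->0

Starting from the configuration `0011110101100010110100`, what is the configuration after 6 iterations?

iteration 1: 1101100100010110000111
iteration 2: 1000011110110001001011
iteration 3: 0100101100001011111001
iteration 4: 0111100010011001110110
iteration 5: 0011010111100110100000
iteration 6: 1100010011011000110001

1100010011011000110001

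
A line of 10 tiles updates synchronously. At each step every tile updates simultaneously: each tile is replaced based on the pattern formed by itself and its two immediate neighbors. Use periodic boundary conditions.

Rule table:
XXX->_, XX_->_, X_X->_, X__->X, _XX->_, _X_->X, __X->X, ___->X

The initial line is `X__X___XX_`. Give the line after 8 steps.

_______XXX

step 1: XXXXXXX___
step 2: _______XXX
step 3: XXXXXXX___  (repeats step 1; period 2)
step 8: _______XXX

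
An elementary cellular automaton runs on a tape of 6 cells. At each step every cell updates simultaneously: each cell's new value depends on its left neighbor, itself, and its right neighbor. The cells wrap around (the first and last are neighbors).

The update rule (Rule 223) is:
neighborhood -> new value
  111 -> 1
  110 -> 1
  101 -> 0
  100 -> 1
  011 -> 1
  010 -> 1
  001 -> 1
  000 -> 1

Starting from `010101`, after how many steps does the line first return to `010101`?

1

step 1: 010101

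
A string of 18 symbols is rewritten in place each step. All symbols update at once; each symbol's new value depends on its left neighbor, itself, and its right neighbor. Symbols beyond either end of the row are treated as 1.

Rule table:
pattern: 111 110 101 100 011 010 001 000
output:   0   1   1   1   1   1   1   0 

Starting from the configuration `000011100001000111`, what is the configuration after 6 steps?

step 1: 100110110011101100
step 2: 111111111110111111
step 3: 000000000011100000
step 4: 100000000110110001
step 5: 110000001111111011
step 6: 011000011000001110

011000011000001110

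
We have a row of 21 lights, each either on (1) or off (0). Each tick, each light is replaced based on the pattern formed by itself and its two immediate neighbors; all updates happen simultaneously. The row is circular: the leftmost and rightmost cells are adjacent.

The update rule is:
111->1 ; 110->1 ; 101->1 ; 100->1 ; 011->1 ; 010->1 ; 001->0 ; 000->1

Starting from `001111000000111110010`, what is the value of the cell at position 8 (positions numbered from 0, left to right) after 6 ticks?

101111111110111111011
111111111111111111111
111111111111111111111  (fixed point — unchanged through tick 6)
position 8 holds 1

1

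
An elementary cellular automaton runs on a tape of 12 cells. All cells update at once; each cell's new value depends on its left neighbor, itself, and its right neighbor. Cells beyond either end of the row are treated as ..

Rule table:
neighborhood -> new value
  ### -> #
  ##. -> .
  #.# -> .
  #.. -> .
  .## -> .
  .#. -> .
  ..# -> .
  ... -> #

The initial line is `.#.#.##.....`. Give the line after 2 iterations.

#######..##.

........####
#######..##.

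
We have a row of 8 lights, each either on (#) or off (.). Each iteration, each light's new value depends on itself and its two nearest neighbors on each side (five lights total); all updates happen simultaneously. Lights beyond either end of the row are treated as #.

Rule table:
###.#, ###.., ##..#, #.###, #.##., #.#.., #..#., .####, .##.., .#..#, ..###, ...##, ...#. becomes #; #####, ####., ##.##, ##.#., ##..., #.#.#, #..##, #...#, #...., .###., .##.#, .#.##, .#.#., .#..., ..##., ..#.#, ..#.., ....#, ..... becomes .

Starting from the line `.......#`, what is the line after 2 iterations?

.....###

iteration 1: ......##
iteration 2: .....###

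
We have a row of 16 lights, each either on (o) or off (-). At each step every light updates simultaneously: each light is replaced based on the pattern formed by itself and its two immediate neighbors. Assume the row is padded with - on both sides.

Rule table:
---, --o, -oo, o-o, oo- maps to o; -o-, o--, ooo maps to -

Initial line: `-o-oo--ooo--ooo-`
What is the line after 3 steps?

o-ooo-oo-o-oo-o-
-oo-ooooo-oooo--
ooooo---ooo--o-o

ooooo---ooo--o-o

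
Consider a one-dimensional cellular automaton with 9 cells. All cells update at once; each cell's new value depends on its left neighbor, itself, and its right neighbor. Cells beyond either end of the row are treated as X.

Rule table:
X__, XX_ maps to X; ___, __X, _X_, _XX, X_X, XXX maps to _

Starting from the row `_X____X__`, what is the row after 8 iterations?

__X____X_
X__X_____
XX__X____
_XX__X___
__XX__X__
X__XX__X_
XX__XX___
_XX__XX__

_XX__XX__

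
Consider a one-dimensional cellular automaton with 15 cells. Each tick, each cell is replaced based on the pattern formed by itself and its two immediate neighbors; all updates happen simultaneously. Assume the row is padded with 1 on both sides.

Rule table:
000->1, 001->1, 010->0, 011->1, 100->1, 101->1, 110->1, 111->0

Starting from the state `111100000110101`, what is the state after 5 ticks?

000111111111011

000111111111011
111100000001110
000111111111011  (repeats tick 1; period 2)
tick 5: 000111111111011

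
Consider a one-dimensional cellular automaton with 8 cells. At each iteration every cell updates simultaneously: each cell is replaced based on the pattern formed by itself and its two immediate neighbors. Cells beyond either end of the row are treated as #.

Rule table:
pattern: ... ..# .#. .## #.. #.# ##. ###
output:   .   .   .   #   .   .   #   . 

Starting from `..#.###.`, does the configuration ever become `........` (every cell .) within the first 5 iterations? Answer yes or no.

yes

....#.#.
........
all cells are . at iteration 2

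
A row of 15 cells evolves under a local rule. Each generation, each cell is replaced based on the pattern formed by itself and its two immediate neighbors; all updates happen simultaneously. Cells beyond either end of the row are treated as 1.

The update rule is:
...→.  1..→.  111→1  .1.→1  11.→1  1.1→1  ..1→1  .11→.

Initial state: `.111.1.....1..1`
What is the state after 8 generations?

111111111111.11

1.1111....11.1.
11.111...1.1111
111.11..111.111
1111.1.1.111.11
111111111.111.1
1111111111.111.
11111111111.111
111111111111.11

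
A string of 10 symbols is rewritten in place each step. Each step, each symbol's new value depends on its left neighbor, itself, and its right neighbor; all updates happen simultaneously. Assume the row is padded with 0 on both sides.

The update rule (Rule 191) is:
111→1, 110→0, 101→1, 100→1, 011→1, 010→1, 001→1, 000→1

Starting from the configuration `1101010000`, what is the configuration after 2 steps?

step 1: 1011111111
step 2: 1111111110

1111111110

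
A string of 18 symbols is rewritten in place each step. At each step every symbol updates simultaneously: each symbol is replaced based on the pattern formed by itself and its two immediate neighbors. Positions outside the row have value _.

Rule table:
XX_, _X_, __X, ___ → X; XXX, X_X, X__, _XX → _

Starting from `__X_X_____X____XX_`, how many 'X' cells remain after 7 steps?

13

step 1: XXX_X_XXXXX_XXX_X_
step 2: __X_X_____X___X_X_
step 3: XXX_X_XXXXX_XXX_X_  (repeats step 1; period 2)
step 7: XXX_X_XXXXX_XXX_X_
count of X: 13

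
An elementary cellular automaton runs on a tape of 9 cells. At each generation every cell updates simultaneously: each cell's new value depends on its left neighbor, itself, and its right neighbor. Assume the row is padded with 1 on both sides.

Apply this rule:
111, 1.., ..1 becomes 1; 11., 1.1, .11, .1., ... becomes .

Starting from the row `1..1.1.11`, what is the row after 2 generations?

...1...1.

.11.....1
...1...1.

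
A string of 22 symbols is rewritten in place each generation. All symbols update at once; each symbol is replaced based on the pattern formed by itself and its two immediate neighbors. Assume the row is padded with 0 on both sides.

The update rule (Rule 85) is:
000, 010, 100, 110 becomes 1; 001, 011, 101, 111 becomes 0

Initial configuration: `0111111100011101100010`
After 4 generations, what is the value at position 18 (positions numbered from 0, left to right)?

0

0000000111000100111011
1111110001110110001001
0000011100010011101101
1111000111011000100101
position 18 holds 0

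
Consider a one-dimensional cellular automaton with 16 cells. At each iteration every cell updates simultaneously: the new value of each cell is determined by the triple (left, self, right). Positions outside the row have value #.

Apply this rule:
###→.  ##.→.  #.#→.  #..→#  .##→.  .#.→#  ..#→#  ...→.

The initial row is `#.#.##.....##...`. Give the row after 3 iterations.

..#...#...#..#.#
####.###.#####..
..............##

..............##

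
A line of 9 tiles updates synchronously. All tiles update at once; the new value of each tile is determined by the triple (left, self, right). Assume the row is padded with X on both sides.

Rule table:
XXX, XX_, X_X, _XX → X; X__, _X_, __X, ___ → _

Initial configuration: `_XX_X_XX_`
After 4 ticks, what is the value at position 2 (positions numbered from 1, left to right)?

XXXX_XXXX
XXXXXXXXX
XXXXXXXXX  (fixed point — unchanged through tick 4)
position 2 holds X

X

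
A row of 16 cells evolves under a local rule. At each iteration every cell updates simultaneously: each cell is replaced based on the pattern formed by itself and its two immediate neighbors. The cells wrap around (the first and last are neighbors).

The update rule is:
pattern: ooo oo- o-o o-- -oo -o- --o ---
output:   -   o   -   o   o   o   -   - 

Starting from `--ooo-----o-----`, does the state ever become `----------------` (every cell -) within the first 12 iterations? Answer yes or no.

iteration 1: --o-oo----oo----
iteration 2: --o-ooo---ooo---
iteration 3: --o-o-oo--o-oo--
iteration 4: --o-o-ooo-o-ooo-
iteration 5: --o-o-o-o-o-o-oo
iteration 6: o-o-o-o-o-o-o-oo
iteration 7: o-o-o-o-o-o-o-o-
iteration 8: o-o-o-o-o-o-o-o-  (fixed point — unchanged through iteration 12)
iteration 12 is o-o-o-o-o-o-o-o-, still not uniform -

no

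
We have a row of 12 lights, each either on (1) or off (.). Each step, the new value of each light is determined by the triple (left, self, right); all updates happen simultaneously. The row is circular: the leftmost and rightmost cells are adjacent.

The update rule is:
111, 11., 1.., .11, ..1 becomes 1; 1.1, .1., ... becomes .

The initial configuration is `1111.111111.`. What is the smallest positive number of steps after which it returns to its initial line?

1111.111111.

1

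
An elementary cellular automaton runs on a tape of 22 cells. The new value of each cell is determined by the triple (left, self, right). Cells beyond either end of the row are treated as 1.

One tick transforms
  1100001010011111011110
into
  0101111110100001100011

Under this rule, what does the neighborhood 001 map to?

1

At position 5 the neighborhood is 001; the next row has 1 there.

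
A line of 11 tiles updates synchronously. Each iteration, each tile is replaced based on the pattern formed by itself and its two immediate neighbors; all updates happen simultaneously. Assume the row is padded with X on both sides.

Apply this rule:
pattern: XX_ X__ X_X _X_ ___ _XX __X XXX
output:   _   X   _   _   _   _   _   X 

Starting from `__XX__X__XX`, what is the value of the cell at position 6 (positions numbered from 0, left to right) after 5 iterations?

iteration 1: X___X__X__X
iteration 2: _X___X__X__
iteration 3: __X___X__X_
iteration 4: X__X___X___
iteration 5: _X__X___X__
position 6 holds _

_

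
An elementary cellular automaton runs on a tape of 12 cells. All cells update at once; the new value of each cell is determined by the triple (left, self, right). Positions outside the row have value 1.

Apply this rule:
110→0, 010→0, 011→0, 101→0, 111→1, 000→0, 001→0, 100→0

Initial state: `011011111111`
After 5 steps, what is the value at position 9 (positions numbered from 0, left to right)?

1

000001111111
000000111111
000000011111
000000001111
000000000111
position 9 holds 1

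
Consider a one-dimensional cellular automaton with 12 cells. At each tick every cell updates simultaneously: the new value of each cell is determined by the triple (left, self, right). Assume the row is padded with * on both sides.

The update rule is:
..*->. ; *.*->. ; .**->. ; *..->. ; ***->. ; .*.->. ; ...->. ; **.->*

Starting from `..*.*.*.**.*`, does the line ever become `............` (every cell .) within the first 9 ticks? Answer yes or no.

.........*..
............
all cells are . at tick 2

yes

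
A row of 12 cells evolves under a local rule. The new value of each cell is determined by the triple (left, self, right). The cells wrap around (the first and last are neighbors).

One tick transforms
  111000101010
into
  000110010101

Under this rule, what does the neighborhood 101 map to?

1

At position 7 the neighborhood is 101; the next row has 1 there.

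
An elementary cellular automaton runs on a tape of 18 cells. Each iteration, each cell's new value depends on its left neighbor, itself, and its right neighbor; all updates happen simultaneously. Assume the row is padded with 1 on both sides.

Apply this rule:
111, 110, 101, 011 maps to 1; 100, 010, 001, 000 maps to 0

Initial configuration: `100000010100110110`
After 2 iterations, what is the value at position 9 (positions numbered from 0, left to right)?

0

iteration 1: 100000001000111111
iteration 2: 100000000000111111
position 9 holds 0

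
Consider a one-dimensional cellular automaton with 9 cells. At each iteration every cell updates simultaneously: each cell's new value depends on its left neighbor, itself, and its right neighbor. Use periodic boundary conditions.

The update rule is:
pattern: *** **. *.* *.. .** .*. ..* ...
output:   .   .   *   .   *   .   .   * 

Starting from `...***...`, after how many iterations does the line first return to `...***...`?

iteration 1: **.*...**
iteration 2: ..*..*.*.
iteration 3: *.....*..
iteration 4: ..***....
iteration 5: *.*...***
iteration 6: .*..*.*..
iteration 7: .....*..*
iteration 8: .***.....
iteration 9: .*...****
iteration 10: *..*.*...
iteration 11: ....*..*.
iteration 12: ***......
iteration 13: *...****.
iteration 14: ..*.*...*
iteration 15: ...*..*..
iteration 16: **......*
iteration 17: ...****.*
iteration 18: .*.*...*.
iteration 19: ..*..*...
iteration 20: *......**
iteration 21: ..****.*.
iteration 22: *.*...*..
iteration 23: .*..*....
iteration 24: ......***
iteration 25: .****.*..
iteration 26: .*...*..*
iteration 27: *..*.....
iteration 28: .....***.
iteration 29: ****.*...
iteration 30: *...*..*.
iteration 31: ..*.....*
iteration 32: ....***..
iteration 33: ***.*...*
iteration 34: ...*..*.*
iteration 35: .*.....*.
iteration 36: ...***...

36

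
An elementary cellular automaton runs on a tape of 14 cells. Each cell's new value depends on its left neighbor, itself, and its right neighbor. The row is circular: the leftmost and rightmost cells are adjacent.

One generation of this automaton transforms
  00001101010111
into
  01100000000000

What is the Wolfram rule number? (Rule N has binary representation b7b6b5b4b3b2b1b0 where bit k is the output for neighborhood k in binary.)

position 12: 111 → 0  (bit 7 = 0)
position 5: 110 → 0  (bit 6 = 0)
position 6: 101 → 0  (bit 5 = 0)
position 0: 100 → 0  (bit 4 = 0)
position 4: 011 → 0  (bit 3 = 0)
position 7: 010 → 0  (bit 2 = 0)
position 3: 001 → 0  (bit 1 = 0)
position 1: 000 → 1  (bit 0 = 1)
bits b7..b0 = 00000001 = 1

1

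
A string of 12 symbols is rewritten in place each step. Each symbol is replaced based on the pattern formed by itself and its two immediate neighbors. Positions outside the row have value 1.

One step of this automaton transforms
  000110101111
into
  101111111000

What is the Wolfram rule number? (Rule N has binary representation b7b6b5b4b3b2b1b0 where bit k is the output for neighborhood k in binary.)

position 9: 111 → 0  (bit 7 = 0)
position 4: 110 → 1  (bit 6 = 1)
position 5: 101 → 1  (bit 5 = 1)
position 0: 100 → 1  (bit 4 = 1)
position 3: 011 → 1  (bit 3 = 1)
position 6: 010 → 1  (bit 2 = 1)
position 2: 001 → 1  (bit 1 = 1)
position 1: 000 → 0  (bit 0 = 0)
bits b7..b0 = 01111110 = 126

126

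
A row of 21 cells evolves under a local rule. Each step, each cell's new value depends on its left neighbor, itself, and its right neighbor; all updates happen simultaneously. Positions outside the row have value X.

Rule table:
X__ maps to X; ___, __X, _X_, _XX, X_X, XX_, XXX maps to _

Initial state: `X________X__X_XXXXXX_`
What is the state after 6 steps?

step 1: _X________X__________
step 2: __X________X_________
step 3: X__X________X________
step 4: _X__X________X_______
step 5: __X__X________X______
step 6: X__X__X________X_____

X__X__X________X_____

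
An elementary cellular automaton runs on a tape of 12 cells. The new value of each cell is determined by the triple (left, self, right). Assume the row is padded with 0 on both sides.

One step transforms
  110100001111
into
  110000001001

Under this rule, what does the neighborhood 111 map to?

0

At position 9 the neighborhood is 111; the next row has 0 there.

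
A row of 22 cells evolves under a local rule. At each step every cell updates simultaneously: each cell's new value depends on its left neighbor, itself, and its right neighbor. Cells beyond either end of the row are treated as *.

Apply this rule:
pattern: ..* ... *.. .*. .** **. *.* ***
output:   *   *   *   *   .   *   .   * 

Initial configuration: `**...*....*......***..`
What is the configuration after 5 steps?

*****************.****
*****************..***
*******************.**
*******************..*
*********************.

*********************.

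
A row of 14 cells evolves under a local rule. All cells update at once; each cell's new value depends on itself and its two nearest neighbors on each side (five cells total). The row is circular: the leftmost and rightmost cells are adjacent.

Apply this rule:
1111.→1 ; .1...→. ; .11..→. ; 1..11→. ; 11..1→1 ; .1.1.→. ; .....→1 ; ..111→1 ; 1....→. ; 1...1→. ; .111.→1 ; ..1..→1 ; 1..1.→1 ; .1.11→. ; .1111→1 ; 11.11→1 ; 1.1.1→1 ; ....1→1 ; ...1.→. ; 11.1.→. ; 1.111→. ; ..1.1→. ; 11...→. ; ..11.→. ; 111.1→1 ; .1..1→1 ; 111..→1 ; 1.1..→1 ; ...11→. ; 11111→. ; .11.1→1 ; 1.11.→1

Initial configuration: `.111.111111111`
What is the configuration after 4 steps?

1.111.1.....11
11.11.1..11.11
11111.11..11.1
1..1111.1..11.

1..1111.1..11.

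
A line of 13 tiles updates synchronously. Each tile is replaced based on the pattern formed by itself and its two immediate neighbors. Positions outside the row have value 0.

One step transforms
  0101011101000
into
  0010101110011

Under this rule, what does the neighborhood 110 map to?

1

At position 7 the neighborhood is 110; the next row has 1 there.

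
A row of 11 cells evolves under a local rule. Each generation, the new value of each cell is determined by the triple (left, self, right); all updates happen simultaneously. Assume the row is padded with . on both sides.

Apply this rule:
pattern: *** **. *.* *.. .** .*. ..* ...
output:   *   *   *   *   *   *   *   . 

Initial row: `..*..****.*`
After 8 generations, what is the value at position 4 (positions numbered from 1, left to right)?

*

.**********
***********
***********  (fixed point — unchanged through generation 8)
position 4 holds *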